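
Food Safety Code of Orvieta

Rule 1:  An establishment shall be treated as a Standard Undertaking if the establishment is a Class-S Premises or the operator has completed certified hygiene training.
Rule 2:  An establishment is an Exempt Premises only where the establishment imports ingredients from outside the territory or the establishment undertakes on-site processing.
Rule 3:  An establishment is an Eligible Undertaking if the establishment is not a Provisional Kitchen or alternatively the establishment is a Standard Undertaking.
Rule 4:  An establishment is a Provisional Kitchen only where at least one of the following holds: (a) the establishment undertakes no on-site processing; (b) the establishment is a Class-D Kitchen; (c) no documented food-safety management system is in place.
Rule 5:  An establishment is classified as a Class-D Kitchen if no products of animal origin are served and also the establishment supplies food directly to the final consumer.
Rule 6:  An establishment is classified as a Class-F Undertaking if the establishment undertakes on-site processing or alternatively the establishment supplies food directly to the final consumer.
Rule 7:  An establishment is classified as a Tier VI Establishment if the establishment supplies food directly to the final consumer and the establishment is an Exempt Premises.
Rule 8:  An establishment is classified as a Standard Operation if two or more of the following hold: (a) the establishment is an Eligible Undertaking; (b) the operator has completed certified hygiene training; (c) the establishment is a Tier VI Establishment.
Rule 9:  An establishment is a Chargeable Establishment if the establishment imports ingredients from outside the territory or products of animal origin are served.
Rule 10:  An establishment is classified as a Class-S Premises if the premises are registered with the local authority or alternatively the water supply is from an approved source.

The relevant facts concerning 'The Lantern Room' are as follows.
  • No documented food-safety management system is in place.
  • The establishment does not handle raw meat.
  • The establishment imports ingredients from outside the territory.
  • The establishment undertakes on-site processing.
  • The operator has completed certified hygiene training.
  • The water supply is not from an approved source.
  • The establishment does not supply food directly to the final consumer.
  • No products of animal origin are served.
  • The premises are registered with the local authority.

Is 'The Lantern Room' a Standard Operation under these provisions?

Yes

Under rule 5: no products of animal origin are served? yes; and the establishment supplies food directly to the final consumer? no. So the establishment is not a Class-D Kitchen.
Under rule 4: the establishment undertakes no on-site processing? no; or Class-D Kitchen (rule 5)? no; or no documented food-safety management system is in place? yes. So the establishment is a Provisional Kitchen.
Under rule 10: the premises are registered with the local authority? yes; or the water supply is from an approved source? no. So the establishment is a Class-S Premises.
Under rule 1: Class-S Premises (rule 10)? yes; or the operator has completed certified hygiene training? yes. So the establishment is a Standard Undertaking.
Under rule 3: not a Provisional Kitchen (rule 4)? no; or Standard Undertaking (rule 1)? yes. So the establishment is an Eligible Undertaking.
Under rule 2: the establishment imports ingredients from outside the territory? yes; or the establishment undertakes on-site processing? yes. So the establishment is an Exempt Premises.
Under rule 7: the establishment supplies food directly to the final consumer? no; and Exempt Premises (rule 2)? yes. So the establishment is not a Tier VI Establishment.
Under rule 8: Eligible Undertaking (rule 3)? yes; the operator has completed certified hygiene training? yes; Tier VI Establishment (rule 7)? no — 2 of 3 hold (need ≥2) → satisfied.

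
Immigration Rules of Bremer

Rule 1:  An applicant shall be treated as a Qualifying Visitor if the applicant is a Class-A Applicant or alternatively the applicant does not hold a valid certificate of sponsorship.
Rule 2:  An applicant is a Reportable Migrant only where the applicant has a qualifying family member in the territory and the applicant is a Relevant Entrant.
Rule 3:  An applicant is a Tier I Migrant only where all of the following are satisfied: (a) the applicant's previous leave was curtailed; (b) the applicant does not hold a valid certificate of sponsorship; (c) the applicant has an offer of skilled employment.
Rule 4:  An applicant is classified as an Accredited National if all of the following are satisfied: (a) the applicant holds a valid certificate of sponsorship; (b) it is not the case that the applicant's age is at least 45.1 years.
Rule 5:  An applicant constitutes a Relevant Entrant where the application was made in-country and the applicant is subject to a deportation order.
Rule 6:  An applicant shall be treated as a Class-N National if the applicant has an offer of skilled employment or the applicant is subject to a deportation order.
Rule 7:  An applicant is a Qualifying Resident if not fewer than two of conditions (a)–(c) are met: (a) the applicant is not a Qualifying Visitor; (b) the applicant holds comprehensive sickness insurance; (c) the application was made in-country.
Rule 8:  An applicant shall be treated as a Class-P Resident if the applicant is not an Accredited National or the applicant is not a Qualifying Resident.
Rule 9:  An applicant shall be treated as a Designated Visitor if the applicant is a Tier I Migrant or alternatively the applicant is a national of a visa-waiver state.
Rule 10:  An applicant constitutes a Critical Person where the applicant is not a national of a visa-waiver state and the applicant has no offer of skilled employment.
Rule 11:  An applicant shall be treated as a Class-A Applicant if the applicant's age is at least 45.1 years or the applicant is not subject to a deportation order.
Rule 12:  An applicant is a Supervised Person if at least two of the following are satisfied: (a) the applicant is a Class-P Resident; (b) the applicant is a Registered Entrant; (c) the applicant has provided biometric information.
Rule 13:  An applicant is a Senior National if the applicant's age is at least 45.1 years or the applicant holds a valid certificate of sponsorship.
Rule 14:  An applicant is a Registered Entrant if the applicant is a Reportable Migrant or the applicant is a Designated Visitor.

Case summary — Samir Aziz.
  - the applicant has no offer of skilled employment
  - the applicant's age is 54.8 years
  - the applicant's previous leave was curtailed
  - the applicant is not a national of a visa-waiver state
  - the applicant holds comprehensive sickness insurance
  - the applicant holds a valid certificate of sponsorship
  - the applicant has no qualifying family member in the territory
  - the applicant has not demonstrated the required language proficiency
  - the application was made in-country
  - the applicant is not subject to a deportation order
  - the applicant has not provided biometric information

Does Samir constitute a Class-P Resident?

Yes

Under rule 4: the applicant holds a valid certificate of sponsorship? yes; and applicant's age: 54.8 years ≥ 45.1 years? yes, so negated condition no. So the applicant is not an Accredited National.
Under rule 11: applicant's age: 54.8 years ≥ 45.1 years? yes; or the applicant is not subject to a deportation order? yes. So the applicant is a Class-A Applicant.
Under rule 1: Class-A Applicant (rule 11)? yes; or the applicant does not hold a valid certificate of sponsorship? no. So the applicant is a Qualifying Visitor.
Under rule 7: not a Qualifying Visitor (rule 1)? no; the applicant holds comprehensive sickness insurance? yes; the application was made in-country? yes — 2 of 3 hold (need ≥2) → satisfied.
Under rule 8: not an Accredited National (rule 4)? yes; or not a Qualifying Resident (rule 7)? no. So the applicant is a Class-P Resident.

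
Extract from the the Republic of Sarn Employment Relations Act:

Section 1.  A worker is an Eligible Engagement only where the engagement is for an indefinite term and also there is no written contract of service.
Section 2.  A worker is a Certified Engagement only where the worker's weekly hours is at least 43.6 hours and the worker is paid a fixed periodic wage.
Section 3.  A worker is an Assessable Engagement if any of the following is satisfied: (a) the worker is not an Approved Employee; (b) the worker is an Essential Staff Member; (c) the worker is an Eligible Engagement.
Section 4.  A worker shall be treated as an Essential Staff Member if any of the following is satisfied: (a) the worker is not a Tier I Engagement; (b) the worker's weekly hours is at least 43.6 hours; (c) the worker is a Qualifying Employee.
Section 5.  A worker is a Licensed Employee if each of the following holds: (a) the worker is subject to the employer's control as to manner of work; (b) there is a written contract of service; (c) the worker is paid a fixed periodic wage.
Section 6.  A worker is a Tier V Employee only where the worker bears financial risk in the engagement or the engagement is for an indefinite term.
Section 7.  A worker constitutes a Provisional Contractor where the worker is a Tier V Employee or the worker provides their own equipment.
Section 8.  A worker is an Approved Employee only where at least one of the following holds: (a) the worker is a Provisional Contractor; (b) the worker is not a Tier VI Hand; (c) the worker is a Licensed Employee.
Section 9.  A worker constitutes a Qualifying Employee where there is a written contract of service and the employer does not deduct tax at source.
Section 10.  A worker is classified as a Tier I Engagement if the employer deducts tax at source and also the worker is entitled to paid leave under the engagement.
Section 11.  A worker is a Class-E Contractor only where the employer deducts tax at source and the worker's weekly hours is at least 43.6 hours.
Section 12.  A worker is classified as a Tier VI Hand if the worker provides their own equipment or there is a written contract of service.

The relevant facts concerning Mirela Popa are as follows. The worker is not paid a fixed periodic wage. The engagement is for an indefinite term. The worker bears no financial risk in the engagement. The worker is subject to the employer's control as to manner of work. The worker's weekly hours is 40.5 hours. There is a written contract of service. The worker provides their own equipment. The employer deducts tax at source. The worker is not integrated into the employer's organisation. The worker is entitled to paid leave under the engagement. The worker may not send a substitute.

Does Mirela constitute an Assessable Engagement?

No

section 6 — Tier V Employee: [the worker bears financial risk in the engagement? no] OR [the engagement is for an indefinite term? yes] → satisfied.
section 7 — Provisional Contractor: [Tier V Employee (section 6)? yes] OR [the worker provides their own equipment? yes] → satisfied.
section 12 — Tier VI Hand: [the worker provides their own equipment? yes] OR [there is a written contract of service? yes] → satisfied.
section 5 — Licensed Employee: [the worker is subject to the employer's control as to manner of work? yes] AND [there is a written contract of service? yes] AND [the worker is paid a fixed periodic wage? no] → not satisfied.
section 8 — Approved Employee: [Provisional Contractor (section 7)? yes] OR [not a Tier VI Hand (section 12)? no] OR [Licensed Employee (section 5)? no] → satisfied.
section 10 — Tier I Engagement: [the employer deducts tax at source? yes] AND [the worker is entitled to paid leave under the engagement? yes] → satisfied.
section 9 — Qualifying Employee: [there is a written contract of service? yes] AND [the employer does not deduct tax at source? no] → not satisfied.
section 4 — Essential Staff Member: [not a Tier I Engagement (section 10)? no] OR [worker's weekly hours: 40.5 hours ≥ 43.6 hours? no] OR [Qualifying Employee (section 9)? no] → not satisfied.
section 1 — Eligible Engagement: [the engagement is for an indefinite term? yes] AND [there is no written contract of service? no] → not satisfied.
section 3 — Assessable Engagement: [not an Approved Employee (section 8)? no] OR [Essential Staff Member (section 4)? no] OR [Eligible Engagement (section 1)? no] → not satisfied.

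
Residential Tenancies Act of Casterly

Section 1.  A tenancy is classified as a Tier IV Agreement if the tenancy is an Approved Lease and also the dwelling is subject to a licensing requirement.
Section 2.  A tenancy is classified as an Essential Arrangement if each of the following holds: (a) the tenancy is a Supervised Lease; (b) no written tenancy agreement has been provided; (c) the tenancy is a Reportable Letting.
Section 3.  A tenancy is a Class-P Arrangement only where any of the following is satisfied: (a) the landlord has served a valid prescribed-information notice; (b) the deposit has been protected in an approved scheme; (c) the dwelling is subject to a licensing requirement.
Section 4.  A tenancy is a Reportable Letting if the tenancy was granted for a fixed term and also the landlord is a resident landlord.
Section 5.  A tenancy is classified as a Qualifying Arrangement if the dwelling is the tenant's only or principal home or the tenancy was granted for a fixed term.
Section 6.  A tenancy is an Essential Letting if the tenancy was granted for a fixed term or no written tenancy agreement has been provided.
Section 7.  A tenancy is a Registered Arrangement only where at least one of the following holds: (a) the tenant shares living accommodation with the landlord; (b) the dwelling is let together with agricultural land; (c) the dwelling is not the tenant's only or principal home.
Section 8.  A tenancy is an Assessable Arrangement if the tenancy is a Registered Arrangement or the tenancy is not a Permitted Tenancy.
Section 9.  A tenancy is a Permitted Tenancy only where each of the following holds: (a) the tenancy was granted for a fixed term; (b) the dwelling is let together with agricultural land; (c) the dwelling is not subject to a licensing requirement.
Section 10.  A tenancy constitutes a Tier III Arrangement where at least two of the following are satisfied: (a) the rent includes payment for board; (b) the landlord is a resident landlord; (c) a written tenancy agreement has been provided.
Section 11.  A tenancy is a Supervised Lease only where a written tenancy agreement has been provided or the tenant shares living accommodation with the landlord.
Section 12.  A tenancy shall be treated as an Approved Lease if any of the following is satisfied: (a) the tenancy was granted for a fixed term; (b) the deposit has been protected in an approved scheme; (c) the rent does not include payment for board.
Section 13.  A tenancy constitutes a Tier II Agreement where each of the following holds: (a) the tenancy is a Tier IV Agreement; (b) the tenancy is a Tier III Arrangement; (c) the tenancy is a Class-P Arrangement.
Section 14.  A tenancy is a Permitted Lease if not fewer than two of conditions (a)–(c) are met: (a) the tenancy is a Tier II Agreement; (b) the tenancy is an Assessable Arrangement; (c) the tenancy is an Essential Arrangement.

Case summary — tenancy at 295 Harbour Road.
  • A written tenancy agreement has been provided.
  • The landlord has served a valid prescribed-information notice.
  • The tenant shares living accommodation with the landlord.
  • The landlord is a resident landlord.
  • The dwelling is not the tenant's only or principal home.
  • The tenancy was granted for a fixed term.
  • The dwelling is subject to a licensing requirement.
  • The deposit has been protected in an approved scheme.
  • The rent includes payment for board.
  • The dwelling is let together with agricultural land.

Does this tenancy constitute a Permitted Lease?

section 12 — Approved Lease: [the tenancy was granted for a fixed term? yes] OR [the deposit has been protected in an approved scheme? yes] OR [the rent does not include payment for board? no] → satisfied.
section 1 — Tier IV Agreement: [Approved Lease (section 12)? yes] AND [the dwelling is subject to a licensing requirement? yes] → satisfied.
section 10 — Tier III Arrangement: the rent includes payment for board? yes; the landlord is a resident landlord? yes; a written tenancy agreement has been provided? yes — 3 of 3 hold (need ≥2) → satisfied.
section 3 — Class-P Arrangement: [the landlord has served a valid prescribed-information notice? yes] OR [the deposit has been protected in an approved scheme? yes] OR [the dwelling is subject to a licensing requirement? yes] → satisfied.
section 13 — Tier II Agreement: [Tier IV Agreement (section 1)? yes] AND [Tier III Arrangement (section 10)? yes] AND [Class-P Arrangement (section 3)? yes] → satisfied.
section 7 — Registered Arrangement: [the tenant shares living accommodation with the landlord? yes] OR [the dwelling is let together with agricultural land? yes] OR [the dwelling is not the tenant's only or principal home? yes] → satisfied.
section 9 — Permitted Tenancy: [the tenancy was granted for a fixed term? yes] AND [the dwelling is let together with agricultural land? yes] AND [the dwelling is not subject to a licensing requirement? no] → not satisfied.
section 8 — Assessable Arrangement: [Registered Arrangement (section 7)? yes] OR [not a Permitted Tenancy (section 9)? yes] → satisfied.
section 11 — Supervised Lease: [a written tenancy agreement has been provided? yes] OR [the tenant shares living accommodation with the landlord? yes] → satisfied.
section 4 — Reportable Letting: [the tenancy was granted for a fixed term? yes] AND [the landlord is a resident landlord? yes] → satisfied.
section 2 — Essential Arrangement: [Supervised Lease (section 11)? yes] AND [no written tenancy agreement has been provided? no] AND [Reportable Letting (section 4)? yes] → not satisfied.
section 14 — Permitted Lease: Tier II Agreement (section 13)? yes; Assessable Arrangement (section 8)? yes; Essential Arrangement (section 2)? no — 2 of 3 hold (need ≥2) → satisfied.

Yes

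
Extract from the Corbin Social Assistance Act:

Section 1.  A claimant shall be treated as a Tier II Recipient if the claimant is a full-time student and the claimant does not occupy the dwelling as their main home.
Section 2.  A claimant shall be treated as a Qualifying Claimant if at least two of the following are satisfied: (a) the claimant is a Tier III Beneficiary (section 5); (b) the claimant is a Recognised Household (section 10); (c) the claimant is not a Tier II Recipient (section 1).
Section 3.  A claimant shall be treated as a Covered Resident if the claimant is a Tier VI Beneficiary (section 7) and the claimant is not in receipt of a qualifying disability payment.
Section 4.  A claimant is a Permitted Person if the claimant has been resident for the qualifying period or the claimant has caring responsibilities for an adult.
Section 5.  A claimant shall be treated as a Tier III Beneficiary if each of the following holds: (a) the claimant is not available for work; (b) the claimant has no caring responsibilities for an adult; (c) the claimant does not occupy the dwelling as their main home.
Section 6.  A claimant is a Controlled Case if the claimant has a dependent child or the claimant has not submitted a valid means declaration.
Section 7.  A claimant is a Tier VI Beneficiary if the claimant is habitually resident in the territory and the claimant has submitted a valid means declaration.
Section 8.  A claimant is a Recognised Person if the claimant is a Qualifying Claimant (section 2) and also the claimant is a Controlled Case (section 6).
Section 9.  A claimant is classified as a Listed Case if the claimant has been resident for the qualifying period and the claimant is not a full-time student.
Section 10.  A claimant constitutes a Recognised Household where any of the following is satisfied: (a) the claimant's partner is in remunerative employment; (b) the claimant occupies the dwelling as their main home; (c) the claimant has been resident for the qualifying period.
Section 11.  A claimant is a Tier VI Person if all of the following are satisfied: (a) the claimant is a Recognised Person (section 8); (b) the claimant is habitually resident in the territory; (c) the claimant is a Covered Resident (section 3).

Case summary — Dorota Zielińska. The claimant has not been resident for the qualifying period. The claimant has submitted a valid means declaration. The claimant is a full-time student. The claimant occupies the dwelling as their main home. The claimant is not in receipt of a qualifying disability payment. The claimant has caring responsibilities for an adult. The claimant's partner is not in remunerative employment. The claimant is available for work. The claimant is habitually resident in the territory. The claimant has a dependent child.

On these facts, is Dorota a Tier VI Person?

Yes

section 5 — Tier III Beneficiary: [the claimant is not available for work? no] AND [the claimant has no caring responsibilities for an adult? no] AND [the claimant does not occupy the dwelling as their main home? no] → not satisfied.
section 10 — Recognised Household: [the claimant's partner is in remunerative employment? no] OR [the claimant occupies the dwelling as their main home? yes] OR [the claimant has been resident for the qualifying period? no] → satisfied.
section 1 — Tier II Recipient: [the claimant is a full-time student? yes] AND [the claimant does not occupy the dwelling as their main home? no] → not satisfied.
section 2 — Qualifying Claimant: Tier III Beneficiary (section 5)? no; Recognised Household (section 10)? yes; not a Tier II Recipient (section 1)? yes — 2 of 3 hold (need ≥2) → satisfied.
section 6 — Controlled Case: [the claimant has a dependent child? yes] OR [the claimant has not submitted a valid means declaration? no] → satisfied.
section 8 — Recognised Person: [Qualifying Claimant (section 2)? yes] AND [Controlled Case (section 6)? yes] → satisfied.
section 7 — Tier VI Beneficiary: [the claimant is habitually resident in the territory? yes] AND [the claimant has submitted a valid means declaration? yes] → satisfied.
section 3 — Covered Resident: [Tier VI Beneficiary (section 7)? yes] AND [the claimant is not in receipt of a qualifying disability payment? yes] → satisfied.
section 11 — Tier VI Person: [Recognised Person (section 8)? yes] AND [the claimant is habitually resident in the territory? yes] AND [Covered Resident (section 3)? yes] → satisfied.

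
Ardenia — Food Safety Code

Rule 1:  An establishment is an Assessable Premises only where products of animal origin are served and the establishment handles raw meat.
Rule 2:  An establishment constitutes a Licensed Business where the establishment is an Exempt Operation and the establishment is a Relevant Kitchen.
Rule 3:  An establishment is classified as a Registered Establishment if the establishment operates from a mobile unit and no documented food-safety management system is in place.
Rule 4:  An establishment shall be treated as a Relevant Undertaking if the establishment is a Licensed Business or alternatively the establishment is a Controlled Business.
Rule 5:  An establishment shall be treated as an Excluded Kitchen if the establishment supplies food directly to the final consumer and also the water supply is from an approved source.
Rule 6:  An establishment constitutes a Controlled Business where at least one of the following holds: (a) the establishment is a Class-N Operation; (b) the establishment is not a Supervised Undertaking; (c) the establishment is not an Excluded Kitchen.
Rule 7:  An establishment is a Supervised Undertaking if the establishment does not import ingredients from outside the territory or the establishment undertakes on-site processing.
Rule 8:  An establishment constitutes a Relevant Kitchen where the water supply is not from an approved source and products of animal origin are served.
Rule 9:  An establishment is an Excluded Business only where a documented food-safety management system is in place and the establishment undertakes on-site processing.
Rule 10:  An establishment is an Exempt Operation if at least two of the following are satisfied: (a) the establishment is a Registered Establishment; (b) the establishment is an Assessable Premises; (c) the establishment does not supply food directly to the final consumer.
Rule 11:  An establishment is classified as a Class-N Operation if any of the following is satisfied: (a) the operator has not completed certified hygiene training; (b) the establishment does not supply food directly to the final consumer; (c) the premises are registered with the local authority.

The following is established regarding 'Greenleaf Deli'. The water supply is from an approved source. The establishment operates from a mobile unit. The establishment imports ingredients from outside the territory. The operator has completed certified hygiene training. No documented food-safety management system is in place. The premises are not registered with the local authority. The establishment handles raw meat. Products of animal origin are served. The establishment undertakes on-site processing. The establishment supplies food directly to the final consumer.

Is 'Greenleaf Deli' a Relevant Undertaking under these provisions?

Under rule 3: the establishment operates from a mobile unit? yes; and no documented food-safety management system is in place? yes. So the establishment is a Registered Establishment.
Under rule 1: products of animal origin are served? yes; and the establishment handles raw meat? yes. So the establishment is an Assessable Premises.
Under rule 10: Registered Establishment (rule 3)? yes; Assessable Premises (rule 1)? yes; the establishment does not supply food directly to the final consumer? no — 2 of 3 hold (need ≥2) → satisfied.
Under rule 8: the water supply is not from an approved source? no; and products of animal origin are served? yes. So the establishment is not a Relevant Kitchen.
Under rule 2: Exempt Operation (rule 10)? yes; and Relevant Kitchen (rule 8)? no. So the establishment is not a Licensed Business.
Under rule 11: the operator has not completed certified hygiene training? no; or the establishment does not supply food directly to the final consumer? no; or the premises are registered with the local authority? no. So the establishment is not a Class-N Operation.
Under rule 7: the establishment does not import ingredients from outside the territory? no; or the establishment undertakes on-site processing? yes. So the establishment is a Supervised Undertaking.
Under rule 5: the establishment supplies food directly to the final consumer? yes; and the water supply is from an approved source? yes. So the establishment is an Excluded Kitchen.
Under rule 6: Class-N Operation (rule 11)? no; or not a Supervised Undertaking (rule 7)? no; or not an Excluded Kitchen (rule 5)? no. So the establishment is not a Controlled Business.
Under rule 4: Licensed Business (rule 2)? no; or Controlled Business (rule 6)? no. So the establishment is not a Relevant Undertaking.

No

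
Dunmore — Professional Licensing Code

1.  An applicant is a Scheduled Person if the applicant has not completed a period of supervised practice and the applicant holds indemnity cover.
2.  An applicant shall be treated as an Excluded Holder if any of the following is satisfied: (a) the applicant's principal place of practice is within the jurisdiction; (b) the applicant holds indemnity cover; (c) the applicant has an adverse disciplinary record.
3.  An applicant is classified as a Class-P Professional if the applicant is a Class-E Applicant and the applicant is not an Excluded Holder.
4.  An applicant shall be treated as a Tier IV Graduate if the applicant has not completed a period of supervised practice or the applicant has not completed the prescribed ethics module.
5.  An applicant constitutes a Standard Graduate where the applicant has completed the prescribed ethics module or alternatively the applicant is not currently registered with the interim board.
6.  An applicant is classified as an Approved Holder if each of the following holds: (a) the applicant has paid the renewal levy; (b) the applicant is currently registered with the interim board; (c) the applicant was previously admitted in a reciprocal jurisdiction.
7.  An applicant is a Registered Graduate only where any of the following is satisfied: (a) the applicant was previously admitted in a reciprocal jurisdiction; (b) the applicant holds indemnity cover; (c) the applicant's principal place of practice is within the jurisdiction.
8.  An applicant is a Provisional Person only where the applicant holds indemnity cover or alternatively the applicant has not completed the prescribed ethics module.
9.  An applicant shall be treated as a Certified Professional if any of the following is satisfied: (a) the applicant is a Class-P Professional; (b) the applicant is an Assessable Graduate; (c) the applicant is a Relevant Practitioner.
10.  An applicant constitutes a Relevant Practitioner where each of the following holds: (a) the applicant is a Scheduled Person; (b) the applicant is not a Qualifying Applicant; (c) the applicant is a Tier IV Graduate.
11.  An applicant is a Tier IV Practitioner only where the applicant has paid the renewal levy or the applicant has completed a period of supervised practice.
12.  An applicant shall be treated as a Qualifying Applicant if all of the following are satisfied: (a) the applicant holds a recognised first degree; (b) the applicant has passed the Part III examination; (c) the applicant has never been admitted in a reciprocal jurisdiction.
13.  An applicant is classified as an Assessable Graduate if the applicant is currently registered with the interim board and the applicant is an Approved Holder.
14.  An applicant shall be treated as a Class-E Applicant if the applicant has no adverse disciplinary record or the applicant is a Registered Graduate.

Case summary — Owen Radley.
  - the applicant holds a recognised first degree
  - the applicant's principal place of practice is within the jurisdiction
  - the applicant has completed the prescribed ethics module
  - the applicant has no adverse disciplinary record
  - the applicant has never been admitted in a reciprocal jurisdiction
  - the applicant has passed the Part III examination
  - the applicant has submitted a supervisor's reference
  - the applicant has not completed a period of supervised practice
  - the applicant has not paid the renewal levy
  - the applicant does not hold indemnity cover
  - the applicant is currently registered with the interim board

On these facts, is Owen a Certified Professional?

No

paragraph 7 — Registered Graduate: [the applicant was previously admitted in a reciprocal jurisdiction? no] OR [the applicant holds indemnity cover? no] OR [the applicant's principal place of practice is within the jurisdiction? yes] → satisfied.
paragraph 14 — Class-E Applicant: [the applicant has no adverse disciplinary record? yes] OR [Registered Graduate (paragraph 7)? yes] → satisfied.
paragraph 2 — Excluded Holder: [the applicant's principal place of practice is within the jurisdiction? yes] OR [the applicant holds indemnity cover? no] OR [the applicant has an adverse disciplinary record? no] → satisfied.
paragraph 3 — Class-P Professional: [Class-E Applicant (paragraph 14)? yes] AND [not an Excluded Holder (paragraph 2)? no] → not satisfied.
paragraph 6 — Approved Holder: [the applicant has paid the renewal levy? no] AND [the applicant is currently registered with the interim board? yes] AND [the applicant was previously admitted in a reciprocal jurisdiction? no] → not satisfied.
paragraph 13 — Assessable Graduate: [the applicant is currently registered with the interim board? yes] AND [Approved Holder (paragraph 6)? no] → not satisfied.
paragraph 1 — Scheduled Person: [the applicant has not completed a period of supervised practice? yes] AND [the applicant holds indemnity cover? no] → not satisfied.
paragraph 12 — Qualifying Applicant: [the applicant holds a recognised first degree? yes] AND [the applicant has passed the Part III examination? yes] AND [the applicant has never been admitted in a reciprocal jurisdiction? yes] → satisfied.
paragraph 4 — Tier IV Graduate: [the applicant has not completed a period of supervised practice? yes] OR [the applicant has not completed the prescribed ethics module? no] → satisfied.
paragraph 10 — Relevant Practitioner: [Scheduled Person (paragraph 1)? no] AND [not a Qualifying Applicant (paragraph 12)? no] AND [Tier IV Graduate (paragraph 4)? yes] → not satisfied.
paragraph 9 — Certified Professional: [Class-P Professional (paragraph 3)? no] OR [Assessable Graduate (paragraph 13)? no] OR [Relevant Practitioner (paragraph 10)? no] → not satisfied.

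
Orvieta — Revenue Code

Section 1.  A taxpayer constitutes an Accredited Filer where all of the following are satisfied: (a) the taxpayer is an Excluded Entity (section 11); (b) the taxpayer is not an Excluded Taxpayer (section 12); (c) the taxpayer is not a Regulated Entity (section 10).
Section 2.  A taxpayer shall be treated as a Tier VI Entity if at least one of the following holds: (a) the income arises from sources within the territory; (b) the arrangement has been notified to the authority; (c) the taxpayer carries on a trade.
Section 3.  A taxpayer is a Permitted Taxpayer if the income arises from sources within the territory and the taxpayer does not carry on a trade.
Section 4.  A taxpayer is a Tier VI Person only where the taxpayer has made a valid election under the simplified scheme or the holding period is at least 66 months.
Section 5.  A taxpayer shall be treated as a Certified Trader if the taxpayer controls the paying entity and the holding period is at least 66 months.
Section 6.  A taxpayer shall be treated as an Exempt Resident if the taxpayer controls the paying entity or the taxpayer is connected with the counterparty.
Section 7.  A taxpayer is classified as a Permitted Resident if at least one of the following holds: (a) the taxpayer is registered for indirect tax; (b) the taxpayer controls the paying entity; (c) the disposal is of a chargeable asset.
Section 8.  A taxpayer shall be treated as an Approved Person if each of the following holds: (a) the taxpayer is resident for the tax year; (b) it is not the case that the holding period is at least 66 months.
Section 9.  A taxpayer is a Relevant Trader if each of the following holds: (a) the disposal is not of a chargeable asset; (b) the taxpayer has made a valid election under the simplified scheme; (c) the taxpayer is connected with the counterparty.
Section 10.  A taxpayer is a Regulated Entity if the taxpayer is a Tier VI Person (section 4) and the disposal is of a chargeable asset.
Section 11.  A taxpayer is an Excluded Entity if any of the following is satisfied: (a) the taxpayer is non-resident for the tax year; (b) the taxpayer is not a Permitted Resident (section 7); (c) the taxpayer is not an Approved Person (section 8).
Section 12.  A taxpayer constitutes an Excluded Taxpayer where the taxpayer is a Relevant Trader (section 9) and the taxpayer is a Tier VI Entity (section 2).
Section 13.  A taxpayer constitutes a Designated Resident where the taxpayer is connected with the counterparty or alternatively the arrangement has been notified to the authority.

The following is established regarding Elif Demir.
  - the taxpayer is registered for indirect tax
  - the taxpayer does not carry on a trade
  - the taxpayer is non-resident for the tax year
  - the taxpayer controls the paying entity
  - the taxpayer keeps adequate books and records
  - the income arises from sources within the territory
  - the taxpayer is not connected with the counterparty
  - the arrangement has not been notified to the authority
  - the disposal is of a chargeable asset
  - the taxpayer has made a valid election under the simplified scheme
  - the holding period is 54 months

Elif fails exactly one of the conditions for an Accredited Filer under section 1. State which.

Regulated Entity

section 7 — Permitted Resident: [the taxpayer is registered for indirect tax? yes] OR [the taxpayer controls the paying entity? yes] OR [the disposal is of a chargeable asset? yes] → satisfied.
section 8 — Approved Person: [the taxpayer is resident for the tax year? no] AND [holding period: 54 months ≥ 66 months? no, so negated condition yes] → not satisfied.
section 11 — Excluded Entity: [the taxpayer is non-resident for the tax year? yes] OR [not a Permitted Resident (section 7)? no] OR [not an Approved Person (section 8)? yes] → satisfied.
section 9 — Relevant Trader: [the disposal is not of a chargeable asset? no] AND [the taxpayer has made a valid election under the simplified scheme? yes] AND [the taxpayer is connected with the counterparty? no] → not satisfied.
section 2 — Tier VI Entity: [the income arises from sources within the territory? yes] OR [the arrangement has been notified to the authority? no] OR [the taxpayer carries on a trade? no] → satisfied.
section 12 — Excluded Taxpayer: [Relevant Trader (section 9)? no] AND [Tier VI Entity (section 2)? yes] → not satisfied.
section 4 — Tier VI Person: [the taxpayer has made a valid election under the simplified scheme? yes] OR [holding period: 54 months ≥ 66 months? no] → satisfied.
section 10 — Regulated Entity: [Tier VI Person (section 4)? yes] AND [the disposal is of a chargeable asset? yes] → satisfied.
section 1 — Accredited Filer: [Excluded Entity (section 11)? yes] AND [not an Excluded Taxpayer (section 12)? yes] AND [not a Regulated Entity (section 10)? no] → not satisfied.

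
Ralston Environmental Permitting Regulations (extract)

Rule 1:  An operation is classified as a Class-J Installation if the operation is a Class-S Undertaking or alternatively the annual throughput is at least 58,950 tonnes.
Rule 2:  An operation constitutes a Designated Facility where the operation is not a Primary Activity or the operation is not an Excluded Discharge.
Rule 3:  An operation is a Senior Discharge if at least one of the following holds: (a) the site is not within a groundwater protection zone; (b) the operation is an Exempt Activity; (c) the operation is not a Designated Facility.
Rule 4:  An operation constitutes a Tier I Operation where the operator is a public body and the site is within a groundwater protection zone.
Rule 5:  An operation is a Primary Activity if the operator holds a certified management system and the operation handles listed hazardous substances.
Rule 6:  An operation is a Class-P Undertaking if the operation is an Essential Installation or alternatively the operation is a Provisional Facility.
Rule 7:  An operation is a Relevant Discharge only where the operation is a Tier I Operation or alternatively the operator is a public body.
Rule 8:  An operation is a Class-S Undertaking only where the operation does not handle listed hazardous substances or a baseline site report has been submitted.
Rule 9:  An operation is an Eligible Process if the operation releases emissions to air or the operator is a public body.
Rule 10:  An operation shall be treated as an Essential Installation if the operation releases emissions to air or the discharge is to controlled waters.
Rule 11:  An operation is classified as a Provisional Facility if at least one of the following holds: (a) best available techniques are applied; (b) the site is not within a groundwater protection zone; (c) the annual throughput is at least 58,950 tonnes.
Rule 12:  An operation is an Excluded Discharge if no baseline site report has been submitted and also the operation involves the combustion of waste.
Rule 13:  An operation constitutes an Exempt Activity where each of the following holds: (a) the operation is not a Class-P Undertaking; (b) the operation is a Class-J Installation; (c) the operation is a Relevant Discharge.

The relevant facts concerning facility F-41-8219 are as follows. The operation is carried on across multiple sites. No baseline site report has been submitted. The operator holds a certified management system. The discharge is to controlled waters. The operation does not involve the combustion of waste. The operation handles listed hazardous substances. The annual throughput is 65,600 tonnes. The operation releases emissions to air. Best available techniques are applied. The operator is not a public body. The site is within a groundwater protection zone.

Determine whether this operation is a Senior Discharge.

rule 10 — Essential Installation: [the operation releases emissions to air? yes] OR [the discharge is to controlled waters? yes] → satisfied.
rule 11 — Provisional Facility: [best available techniques are applied? yes] OR [the site is not within a groundwater protection zone? no] OR [annual throughput: 65,600 tonnes ≥ 58,950 tonnes? yes] → satisfied.
rule 6 — Class-P Undertaking: [Essential Installation (rule 10)? yes] OR [Provisional Facility (rule 11)? yes] → satisfied.
rule 8 — Class-S Undertaking: [the operation does not handle listed hazardous substances? no] OR [a baseline site report has been submitted? no] → not satisfied.
rule 1 — Class-J Installation: [Class-S Undertaking (rule 8)? no] OR [annual throughput: 65,600 tonnes ≥ 58,950 tonnes? yes] → satisfied.
rule 4 — Tier I Operation: [the operator is a public body? no] AND [the site is within a groundwater protection zone? yes] → not satisfied.
rule 7 — Relevant Discharge: [Tier I Operation (rule 4)? no] OR [the operator is a public body? no] → not satisfied.
rule 13 — Exempt Activity: [not a Class-P Undertaking (rule 6)? no] AND [Class-J Installation (rule 1)? yes] AND [Relevant Discharge (rule 7)? no] → not satisfied.
rule 5 — Primary Activity: [the operator holds a certified management system? yes] AND [the operation handles listed hazardous substances? yes] → satisfied.
rule 12 — Excluded Discharge: [no baseline site report has been submitted? yes] AND [the operation involves the combustion of waste? no] → not satisfied.
rule 2 — Designated Facility: [not a Primary Activity (rule 5)? no] OR [not an Excluded Discharge (rule 12)? yes] → satisfied.
rule 3 — Senior Discharge: [the site is not within a groundwater protection zone? no] OR [Exempt Activity (rule 13)? no] OR [not a Designated Facility (rule 2)? no] → not satisfied.

No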